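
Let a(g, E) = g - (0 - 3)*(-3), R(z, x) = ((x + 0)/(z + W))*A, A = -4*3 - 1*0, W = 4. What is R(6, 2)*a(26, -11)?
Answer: -204/5 ≈ -40.800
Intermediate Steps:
A = -12 (A = -12 + 0 = -12)
R(z, x) = -12*x/(4 + z) (R(z, x) = ((x + 0)/(z + 4))*(-12) = (x/(4 + z))*(-12) = -12*x/(4 + z))
a(g, E) = -9 + g (a(g, E) = g - (-3)*(-3) = g - 1*9 = g - 9 = -9 + g)
R(6, 2)*a(26, -11) = (-12*2/(4 + 6))*(-9 + 26) = -12*2/10*17 = -12*2*⅒*17 = -12/5*17 = -204/5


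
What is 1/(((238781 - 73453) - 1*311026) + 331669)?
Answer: 1/185971 ≈ 5.3772e-6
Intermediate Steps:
1/(((238781 - 73453) - 1*311026) + 331669) = 1/((165328 - 311026) + 331669) = 1/(-145698 + 331669) = 1/185971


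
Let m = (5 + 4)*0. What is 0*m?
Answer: 0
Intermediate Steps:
m = 0 (m = 9*0 = 0)
0*m = 0*0 = 0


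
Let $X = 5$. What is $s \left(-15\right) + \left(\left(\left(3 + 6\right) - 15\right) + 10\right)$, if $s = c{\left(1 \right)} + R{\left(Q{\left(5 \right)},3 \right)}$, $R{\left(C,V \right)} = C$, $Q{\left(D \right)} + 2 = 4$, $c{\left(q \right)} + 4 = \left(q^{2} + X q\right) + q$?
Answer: $-71$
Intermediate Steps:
$c{\left(q \right)} = -4 + q^{2} + 6 q$ ($c{\left(q \right)} = -4 + \left(\left(q^{2} + 5 q\right) + q\right) = -4 + \left(q^{2} + 6 q\right) = -4 + q^{2} + 6 q$)
$Q{\left(D \right)} = 2$ ($Q{\left(D \right)} = -2 + 4 = 2$)
$s = 5$ ($s = \left(-4 + 1^{2} + 6 \cdot 1\right) + 2 = \left(-4 + 1 + 6\right) + 2 = 3 + 2 = 5$)
$s \left(-15\right) + \left(\left(\left(3 + 6\right) - 15\right) + 10\right) = 5 \left(-15\right) + \left(\left(\left(3 + 6\right) - 15\right) + 10\right) = -75 + \left(\left(9 - 15\right) + 10\right) = -75 + \left(-6 + 10\right) = -75 + 4 = -71$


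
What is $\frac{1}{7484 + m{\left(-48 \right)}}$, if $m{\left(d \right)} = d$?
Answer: $\frac{1}{7436} \approx 0.00013448$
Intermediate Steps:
$\frac{1}{7484 + m{\left(-48 \right)}} = \frac{1}{7484 - 48} = \frac{1}{7436}$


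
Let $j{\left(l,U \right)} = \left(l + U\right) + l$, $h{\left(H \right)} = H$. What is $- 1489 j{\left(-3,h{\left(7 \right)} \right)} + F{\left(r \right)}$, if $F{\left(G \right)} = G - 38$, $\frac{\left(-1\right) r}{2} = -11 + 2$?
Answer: $-1509$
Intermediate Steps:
$r = 18$ ($r = - 2 \left(-11 + 2\right) = \left(-2\right) \left(-9\right) = 18$)
$j{\left(l,U \right)} = U + 2 l$ ($j{\left(l,U \right)} = \left(U + l\right) + l = U + 2 l$)
$F{\left(G \right)} = -38 + G$
$- 1489 j{\left(-3,h{\left(7 \right)} \right)} + F{\left(r \right)} = - 1489 \left(7 + 2 \left(-3\right)\right) + \left(-38 + 18\right) = - 1489 \left(7 - 6\right) - 20 = \left(-1489\right) 1 - 20 = -1489 - 20 = -1509$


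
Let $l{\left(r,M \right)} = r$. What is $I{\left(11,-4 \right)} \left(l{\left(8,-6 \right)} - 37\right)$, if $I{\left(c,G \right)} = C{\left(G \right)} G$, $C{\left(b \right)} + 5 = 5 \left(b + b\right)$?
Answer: $-5220$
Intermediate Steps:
$C{\left(b \right)} = -5 + 10 b$ ($C{\left(b \right)} = -5 + 5 \left(b + b\right) = -5 + 5 \cdot 2 b = -5 + 10 b$)
$I{\left(c,G \right)} = G \left(-5 + 10 G\right)$ ($I{\left(c,G \right)} = \left(-5 + 10 G\right) G = G \left(-5 + 10 G\right)$)
$I{\left(11,-4 \right)} \left(l{\left(8,-6 \right)} - 37\right) = 5 \left(-4\right) \left(-1 + 2 \left(-4\right)\right) \left(8 - 37\right) = 5 \left(-4\right) \left(-1 - 8\right) \left(-29\right) = 5 \left(-4\right) \left(-9\right) \left(-29\right) = 180 \left(-29\right) = -5220$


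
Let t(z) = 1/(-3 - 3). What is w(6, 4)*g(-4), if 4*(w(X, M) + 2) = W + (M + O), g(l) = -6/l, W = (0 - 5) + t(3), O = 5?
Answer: -25/16 ≈ -1.5625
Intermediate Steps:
t(z) = -⅙ (t(z) = 1/(-6) = -⅙)
W = -31/6 (W = (0 - 5) - ⅙ = -5 - ⅙ = -31/6 ≈ -5.1667)
w(X, M) = -49/24 + M/4 (w(X, M) = -2 + (-31/6 + (M + 5))/4 = -2 + (-31/6 + (5 + M))/4 = -2 + (-⅙ + M)/4 = -2 + (-1/24 + M/4) = -49/24 + M/4)
w(6, 4)*g(-4) = (-49/24 + (¼)*4)*(-6/(-4)) = (-49/24 + 1)*(-6*(-¼)) = -25/24*3/2 = -25/16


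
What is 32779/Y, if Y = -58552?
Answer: -32779/58552 ≈ -0.55983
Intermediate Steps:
32779/Y = 32779/(-58552) = 32779*(-1/58552) = -32779/58552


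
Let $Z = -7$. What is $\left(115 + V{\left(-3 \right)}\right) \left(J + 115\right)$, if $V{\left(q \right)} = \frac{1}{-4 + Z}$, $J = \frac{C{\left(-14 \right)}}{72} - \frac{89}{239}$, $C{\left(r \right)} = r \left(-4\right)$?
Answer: $\frac{28524688}{2151} \approx 13261.0$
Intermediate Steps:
$C{\left(r \right)} = - 4 r$
$J = \frac{872}{2151}$ ($J = \frac{\left(-4\right) \left(-14\right)}{72} - \frac{89}{239} = 56 \cdot \frac{1}{72} - \frac{89}{239} = \frac{7}{9} - \frac{89}{239} = \frac{872}{2151} \approx 0.40539$)
$V{\left(q \right)} = - \frac{1}{11}$ ($V{\left(q \right)} = \frac{1}{-4 - 7} = \frac{1}{-11} = - \frac{1}{11}$)
$\left(115 + V{\left(-3 \right)}\right) \left(J + 115\right) = \left(115 - \frac{1}{11}\right) \left(\frac{872}{2151} + 115\right) = \frac{1264}{11} \cdot \frac{248237}{2151} = \frac{28524688}{2151}$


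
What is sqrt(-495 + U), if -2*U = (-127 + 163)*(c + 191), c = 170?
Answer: 3*I*sqrt(777) ≈ 83.624*I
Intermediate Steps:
U = -6498 (U = -(-127 + 163)*(170 + 191)/2 = -18*361 = -1/2*12996 = -6498)
sqrt(-495 + U) = sqrt(-495 - 6498) = sqrt(-6993) = 3*I*sqrt(777)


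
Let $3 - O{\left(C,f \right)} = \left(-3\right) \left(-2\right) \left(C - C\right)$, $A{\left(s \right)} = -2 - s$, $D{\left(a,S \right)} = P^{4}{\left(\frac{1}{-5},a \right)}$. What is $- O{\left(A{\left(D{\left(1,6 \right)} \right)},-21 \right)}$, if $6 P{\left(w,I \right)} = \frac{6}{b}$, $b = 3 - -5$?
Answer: $-3$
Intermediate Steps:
$b = 8$ ($b = 3 + 5 = 8$)
$P{\left(w,I \right)} = \frac{1}{8}$ ($P{\left(w,I \right)} = \frac{6 \cdot \frac{1}{8}}{6} = \frac{1}{6} \cdot \frac{3}{4} = \frac{1}{8}$)
$D{\left(a,S \right)} = \frac{1}{4096}$ ($D{\left(a,S \right)} = \left(\frac{1}{8}\right)^{4} = \frac{1}{4096}$)
$O{\left(C,f \right)} = 3$ ($O{\left(C,f \right)} = 3 - \left(-3\right) \left(-2\right) \left(C - C\right) = 3 - 6 \cdot 0 = 3 - 0 = 3 + 0 = 3$)
$- O{\left(A{\left(D{\left(1,6 \right)} \right)},-21 \right)} = \left(-1\right) 3 = -3$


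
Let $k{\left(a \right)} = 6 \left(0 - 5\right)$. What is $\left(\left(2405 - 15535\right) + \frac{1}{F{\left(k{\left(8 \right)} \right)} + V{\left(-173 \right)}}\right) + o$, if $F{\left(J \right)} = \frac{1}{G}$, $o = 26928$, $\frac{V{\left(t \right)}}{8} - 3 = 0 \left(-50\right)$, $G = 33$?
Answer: $\frac{10941847}{793} \approx 13798.0$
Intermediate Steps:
$V{\left(t \right)} = 24$ ($V{\left(t \right)} = 24 + 8 \cdot 0 \left(-50\right) = 24 + 8 \cdot 0 = 24 + 0 = 24$)
$k{\left(a \right)} = -30$ ($k{\left(a \right)} = 6 \left(-5\right) = -30$)
$F{\left(J \right)} = \frac{1}{33}$
$\left(\left(2405 - 15535\right) + \frac{1}{F{\left(k{\left(8 \right)} \right)} + V{\left(-173 \right)}}\right) + o = \left(\left(2405 - 15535\right) + \frac{1}{\frac{1}{33} + 24}\right) + 26928 = \left(-13130 + \frac{1}{\frac{793}{33}}\right) + 26928 = \left(-13130 + \frac{33}{793}\right) + 26928 = - \frac{10412057}{793} + 26928 = \frac{10941847}{793}$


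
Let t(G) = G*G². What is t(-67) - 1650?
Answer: -302413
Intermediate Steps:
t(G) = G³
t(-67) - 1650 = (-67)³ - 1650 = -300763 - 1650 = -302413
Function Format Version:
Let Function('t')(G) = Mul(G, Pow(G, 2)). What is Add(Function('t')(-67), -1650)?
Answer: -302413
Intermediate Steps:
Function('t')(G) = Pow(G, 3)
Add(Function('t')(-67), -1650) = Add(Pow(-67, 3), -1650) = Add(-300763, -1650) = -302413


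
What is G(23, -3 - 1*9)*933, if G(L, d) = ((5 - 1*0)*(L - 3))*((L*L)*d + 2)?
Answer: -592081800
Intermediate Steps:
G(L, d) = (-15 + 5*L)*(2 + d*L**2) (G(L, d) = ((5 + 0)*(-3 + L))*(L**2*d + 2) = (5*(-3 + L))*(d*L**2 + 2) = (-15 + 5*L)*(2 + d*L**2))
G(23, -3 - 1*9)*933 = (-30 + 10*23 - 15*(-3 - 1*9)*23**2 + 5*(-3 - 1*9)*23**3)*933 = (-30 + 230 - 15*(-3 - 9)*529 + 5*(-3 - 9)*12167)*933 = (-30 + 230 - 15*(-12)*529 + 5*(-12)*12167)*933 = (-30 + 230 + 95220 - 730020)*933 = -634600*933 = -592081800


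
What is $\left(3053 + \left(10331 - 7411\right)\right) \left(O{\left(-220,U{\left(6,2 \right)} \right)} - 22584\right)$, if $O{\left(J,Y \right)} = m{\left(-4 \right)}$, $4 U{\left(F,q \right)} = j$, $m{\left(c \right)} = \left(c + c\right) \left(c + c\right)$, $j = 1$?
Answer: $-134511960$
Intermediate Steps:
$m{\left(c \right)} = 4 c^{2}$ ($m{\left(c \right)} = 2 c 2 c = 4 c^{2}$)
$U{\left(F,q \right)} = \frac{1}{4}$ ($U{\left(F,q \right)} = \frac{1}{4} \cdot 1 = \frac{1}{4}$)
$O{\left(J,Y \right)} = 64$ ($O{\left(J,Y \right)} = 4 \left(-4\right)^{2} = 4 \cdot 16 = 64$)
$\left(3053 + \left(10331 - 7411\right)\right) \left(O{\left(-220,U{\left(6,2 \right)} \right)} - 22584\right) = \left(3053 + \left(10331 - 7411\right)\right) \left(64 - 22584\right) = \left(3053 + \left(10331 - 7411\right)\right) \left(-22520\right) = \left(3053 + 2920\right) \left(-22520\right) = 5973 \left(-22520\right) = -134511960$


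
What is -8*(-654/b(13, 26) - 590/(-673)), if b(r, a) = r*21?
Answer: 744192/61243 ≈ 12.151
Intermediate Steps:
b(r, a) = 21*r
-8*(-654/b(13, 26) - 590/(-673)) = -8*(-654/(21*13) - 590/(-673)) = -8*(-654/273 - 590*(-1/673)) = -8*(-654*1/273 + 590/673) = -8*(-218/91 + 590/673) = -8*(-93024/61243) = 744192/61243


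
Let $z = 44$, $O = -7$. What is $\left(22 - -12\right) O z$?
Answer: $-10472$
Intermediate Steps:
$\left(22 - -12\right) O z = \left(22 - -12\right) \left(-7\right) 44 = \left(22 + 12\right) \left(-7\right) 44 = 34 \left(-7\right) 44 = \left(-238\right) 44 = -10472$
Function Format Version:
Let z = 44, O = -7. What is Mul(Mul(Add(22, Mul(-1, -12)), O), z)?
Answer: -10472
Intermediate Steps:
Mul(Mul(Add(22, Mul(-1, -12)), O), z) = Mul(Mul(Add(22, Mul(-1, -12)), -7), 44) = Mul(Mul(Add(22, 12), -7), 44) = Mul(Mul(34, -7), 44) = Mul(-238, 44) = -10472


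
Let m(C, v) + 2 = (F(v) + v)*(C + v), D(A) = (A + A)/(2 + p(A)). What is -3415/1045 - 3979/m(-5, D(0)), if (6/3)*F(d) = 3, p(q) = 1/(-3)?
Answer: 86855/209 ≈ 415.57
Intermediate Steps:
p(q) = -⅓
F(d) = 3/2 (F(d) = (½)*3 = 3/2)
D(A) = 6*A/5 (D(A) = (A + A)/(2 - ⅓) = (2*A)/(5/3) = (2*A)*(⅗) = 6*A/5)
m(C, v) = -2 + (3/2 + v)*(C + v)
-3415/1045 - 3979/m(-5, D(0)) = -3415/1045 - 3979/(-2 + ((6/5)*0)² + (3/2)*(-5) + 3*((6/5)*0)/2 - 6*0) = -3415*1/1045 - 3979/(-2 + 0² - 15/2 + (3/2)*0 - 5*0) = -683/209 - 3979/(-2 + 0 - 15/2 + 0 + 0) = -683/209 - 3979/(-19/2) = -683/209 - 3979*(-2/19) = -683/209 + 7958/19 = 86855/209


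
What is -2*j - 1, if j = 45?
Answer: -91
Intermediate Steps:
-2*j - 1 = -2*45 - 1 = -90 - 1 = -91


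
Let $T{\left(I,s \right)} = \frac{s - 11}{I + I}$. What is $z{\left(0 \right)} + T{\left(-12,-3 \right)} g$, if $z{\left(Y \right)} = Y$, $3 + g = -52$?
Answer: $- \frac{385}{12} \approx -32.083$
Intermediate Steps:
$g = -55$ ($g = -3 - 52 = -55$)
$T{\left(I,s \right)} = \frac{-11 + s}{2 I}$
$z{\left(0 \right)} + T{\left(-12,-3 \right)} g = 0 + \frac{-11 - 3}{2 \left(-12\right)} \left(-55\right) = 0 + \frac{1}{2} \left(- \frac{1}{12}\right) \left(-14\right) \left(-55\right) = 0 + \frac{7}{12} \left(-55\right) = 0 - \frac{385}{12} = - \frac{385}{12}$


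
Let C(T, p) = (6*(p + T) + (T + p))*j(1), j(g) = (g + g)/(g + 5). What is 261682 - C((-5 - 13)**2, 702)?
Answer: 259288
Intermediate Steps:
j(g) = 2*g/(5 + g) (j(g) = (2*g)/(5 + g) = 2*g/(5 + g))
C(T, p) = 7*T/3 + 7*p/3 (C(T, p) = (6*(p + T) + (T + p))*(2*1/(5 + 1)) = (6*(T + p) + (T + p))*(2*1/6) = ((6*T + 6*p) + (T + p))*(2*1*(1/6)) = (7*T + 7*p)*(1/3) = 7*T/3 + 7*p/3)
261682 - C((-5 - 13)**2, 702) = 261682 - (7*(-5 - 13)**2/3 + (7/3)*702) = 261682 - ((7/3)*(-18)**2 + 1638) = 261682 - ((7/3)*324 + 1638) = 261682 - (756 + 1638) = 261682 - 1*2394 = 261682 - 2394 = 259288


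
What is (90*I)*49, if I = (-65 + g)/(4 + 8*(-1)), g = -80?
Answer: 319725/2 ≈ 1.5986e+5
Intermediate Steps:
I = 145/4 (I = (-65 - 80)/(4 + 8*(-1)) = -145/(4 - 8) = -145/(-4) = -145*(-¼) = 145/4 ≈ 36.250)
(90*I)*49 = (90*(145/4))*49 = (6525/2)*49 = 319725/2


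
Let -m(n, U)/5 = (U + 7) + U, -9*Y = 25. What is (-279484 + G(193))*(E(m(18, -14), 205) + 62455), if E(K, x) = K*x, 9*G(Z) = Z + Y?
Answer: -1901012598160/81 ≈ -2.3469e+10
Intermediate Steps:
Y = -25/9 (Y = -⅑*25 = -25/9 ≈ -2.7778)
G(Z) = -25/81 + Z/9 (G(Z) = (Z - 25/9)/9 = (-25/9 + Z)/9 = -25/81 + Z/9)
m(n, U) = -35 - 10*U (m(n, U) = -5*((U + 7) + U) = -5*((7 + U) + U) = -5*(7 + 2*U) = -35 - 10*U)
(-279484 + G(193))*(E(m(18, -14), 205) + 62455) = (-279484 + (-25/81 + (⅑)*193))*((-35 - 10*(-14))*205 + 62455) = (-279484 + (-25/81 + 193/9))*((-35 + 140)*205 + 62455) = (-279484 + 1712/81)*(105*205 + 62455) = -22636492*(21525 + 62455)/81 = -22636492/81*83980 = -1901012598160/81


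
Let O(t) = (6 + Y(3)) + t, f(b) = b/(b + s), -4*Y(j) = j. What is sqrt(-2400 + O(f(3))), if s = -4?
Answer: I*sqrt(9591)/2 ≈ 48.967*I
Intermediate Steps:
Y(j) = -j/4
f(b) = b/(-4 + b) (f(b) = b/(b - 4) = b/(-4 + b))
O(t) = 21/4 + t (O(t) = (6 - 1/4*3) + t = (6 - 3/4) + t = 21/4 + t)
sqrt(-2400 + O(f(3))) = sqrt(-2400 + (21/4 + 3/(-4 + 3))) = sqrt(-2400 + (21/4 + 3/(-1))) = sqrt(-2400 + (21/4 + 3*(-1))) = sqrt(-2400 + (21/4 - 3)) = sqrt(-2400 + 9/4) = sqrt(-9591/4) = I*sqrt(9591)/2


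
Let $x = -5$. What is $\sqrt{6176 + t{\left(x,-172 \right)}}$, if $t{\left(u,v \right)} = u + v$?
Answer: $\sqrt{5999} \approx 77.453$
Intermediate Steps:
$\sqrt{6176 + t{\left(x,-172 \right)}} = \sqrt{6176 - 177} = \sqrt{5999}$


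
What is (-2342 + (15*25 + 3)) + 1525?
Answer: -439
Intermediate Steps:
(-2342 + (15*25 + 3)) + 1525 = (-2342 + (375 + 3)) + 1525 = (-2342 + 378) + 1525 = -1964 + 1525 = -439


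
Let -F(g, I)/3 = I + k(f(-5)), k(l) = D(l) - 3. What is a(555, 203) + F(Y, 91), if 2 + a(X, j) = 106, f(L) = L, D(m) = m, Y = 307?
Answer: -145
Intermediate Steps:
k(l) = -3 + l (k(l) = l - 3 = -3 + l)
a(X, j) = 104 (a(X, j) = -2 + 106 = 104)
F(g, I) = 24 - 3*I (F(g, I) = -3*(I + (-3 - 5)) = -3*(I - 8) = -3*(-8 + I) = 24 - 3*I)
a(555, 203) + F(Y, 91) = 104 + (24 - 3*91) = 104 + (24 - 273) = 104 - 249 = -145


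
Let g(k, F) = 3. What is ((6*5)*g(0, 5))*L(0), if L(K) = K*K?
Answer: 0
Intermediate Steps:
L(K) = K²
((6*5)*g(0, 5))*L(0) = ((6*5)*3)*0² = (30*3)*0 = 90*0 = 0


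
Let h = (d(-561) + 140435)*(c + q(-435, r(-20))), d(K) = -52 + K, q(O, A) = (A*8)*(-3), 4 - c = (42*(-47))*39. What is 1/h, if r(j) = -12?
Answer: 1/10805164516 ≈ 9.2548e-11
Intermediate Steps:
c = 76990 (c = 4 - 42*(-47)*39 = 4 - (-1974)*39 = 4 - 1*(-76986) = 4 + 76986 = 76990)
q(O, A) = -24*A (q(O, A) = (8*A)*(-3) = -24*A)
h = 10805164516 (h = ((-52 - 561) + 140435)*(76990 - 24*(-12)) = (-613 + 140435)*(76990 + 288) = 139822*77278 = 10805164516)
1/h = 1/10805164516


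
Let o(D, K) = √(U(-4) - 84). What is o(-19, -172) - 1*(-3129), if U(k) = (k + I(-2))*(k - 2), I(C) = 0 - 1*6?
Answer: 3129 + 2*I*√6 ≈ 3129.0 + 4.899*I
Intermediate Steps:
I(C) = -6 (I(C) = 0 - 6 = -6)
U(k) = (-6 + k)*(-2 + k) (U(k) = (k - 6)*(k - 2) = (-6 + k)*(-2 + k))
o(D, K) = 2*I*√6 (o(D, K) = √((12 + (-4)² - 8*(-4)) - 84) = √((12 + 16 + 32) - 84) = √(60 - 84) = √(-24) = 2*I*√6)
o(-19, -172) - 1*(-3129) = 2*I*√6 - 1*(-3129) = 2*I*√6 + 3129 = 3129 + 2*I*√6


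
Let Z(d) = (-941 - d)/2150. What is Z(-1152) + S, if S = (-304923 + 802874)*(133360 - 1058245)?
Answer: -990176932865039/2150 ≈ -4.6055e+11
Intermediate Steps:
S = -460547410635 (S = 497951*(-924885) = -460547410635)
Z(d) = -941/2150 - d/2150 (Z(d) = (-941 - d)*(1/2150) = -941/2150 - d/2150)
Z(-1152) + S = (-941/2150 - 1/2150*(-1152)) - 460547410635 = (-941/2150 + 576/1075) - 460547410635 = 211/2150 - 460547410635 = -990176932865039/2150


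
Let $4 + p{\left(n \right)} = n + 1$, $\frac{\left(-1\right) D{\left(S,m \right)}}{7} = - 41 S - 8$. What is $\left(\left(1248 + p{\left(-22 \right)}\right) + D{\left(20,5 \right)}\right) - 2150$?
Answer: $4869$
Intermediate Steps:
$D{\left(S,m \right)} = 56 + 287 S$ ($D{\left(S,m \right)} = - 7 \left(- 41 S - 8\right) = - 7 \left(-8 - 41 S\right) = 56 + 287 S$)
$p{\left(n \right)} = -3 + n$ ($p{\left(n \right)} = -4 + \left(n + 1\right) = -4 + \left(1 + n\right) = -3 + n$)
$\left(\left(1248 + p{\left(-22 \right)}\right) + D{\left(20,5 \right)}\right) - 2150 = \left(\left(1248 - 25\right) + \left(56 + 287 \cdot 20\right)\right) - 2150 = \left(\left(1248 - 25\right) + \left(56 + 5740\right)\right) - 2150 = \left(1223 + 5796\right) - 2150 = 7019 - 2150 = 4869$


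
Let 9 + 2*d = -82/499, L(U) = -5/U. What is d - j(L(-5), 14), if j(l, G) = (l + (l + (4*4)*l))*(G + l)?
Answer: -274033/998 ≈ -274.58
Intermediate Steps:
j(l, G) = 18*l*(G + l) (j(l, G) = (l + (l + 16*l))*(G + l) = (l + 17*l)*(G + l) = (18*l)*(G + l) = 18*l*(G + l))
d = -4573/998 (d = -9/2 + (-82/499)/2 = -9/2 + (-82*1/499)/2 = -9/2 + (½)*(-82/499) = -9/2 - 41/499 = -4573/998 ≈ -4.5822)
d - j(L(-5), 14) = -4573/998 - 18*(-5/(-5))*(14 - 5/(-5)) = -4573/998 - 18*(-5*(-⅕))*(14 - 5*(-⅕)) = -4573/998 - 18*(14 + 1) = -4573/998 - 18*15 = -4573/998 - 1*270 = -4573/998 - 270 = -274033/998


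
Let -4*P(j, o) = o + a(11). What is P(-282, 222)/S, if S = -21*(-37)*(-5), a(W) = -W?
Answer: 211/15540 ≈ 0.013578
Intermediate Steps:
P(j, o) = 11/4 - o/4 (P(j, o) = -(o - 1*11)/4 = -(o - 11)/4 = -(-11 + o)/4 = 11/4 - o/4)
S = -3885 (S = 777*(-5) = -3885)
P(-282, 222)/S = (11/4 - ¼*222)/(-3885) = (11/4 - 111/2)*(-1/3885) = -211/4*(-1/3885) = 211/15540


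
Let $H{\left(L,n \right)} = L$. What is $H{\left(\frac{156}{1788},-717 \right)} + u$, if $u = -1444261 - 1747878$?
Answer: $- \frac{475628698}{149} \approx -3.1921 \cdot 10^{6}$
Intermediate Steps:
$u = -3192139$
$H{\left(\frac{156}{1788},-717 \right)} + u = \frac{156}{1788} - 3192139 = 156 \cdot \frac{1}{1788} - 3192139 = \frac{13}{149} - 3192139 = - \frac{475628698}{149}$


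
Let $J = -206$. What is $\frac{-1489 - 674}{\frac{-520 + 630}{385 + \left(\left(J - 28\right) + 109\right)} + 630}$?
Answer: $- \frac{56238}{16391} \approx -3.431$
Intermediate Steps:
$\frac{-1489 - 674}{\frac{-520 + 630}{385 + \left(\left(J - 28\right) + 109\right)} + 630} = \frac{-1489 - 674}{\frac{-520 + 630}{385 + \left(\left(-206 - 28\right) + 109\right)} + 630} = \frac{1}{\frac{110}{385 + \left(-234 + 109\right)} + 630} \left(-2163\right) = \frac{1}{\frac{110}{385 - 125} + 630} \left(-2163\right) = \frac{1}{\frac{110}{260} + 630} \left(-2163\right) = \frac{1}{110 \cdot \frac{1}{260} + 630} \left(-2163\right) = \frac{1}{\frac{11}{26} + 630} \left(-2163\right) = \frac{1}{\frac{16391}{26}} \left(-2163\right) = \frac{26}{16391} \left(-2163\right) = - \frac{56238}{16391}$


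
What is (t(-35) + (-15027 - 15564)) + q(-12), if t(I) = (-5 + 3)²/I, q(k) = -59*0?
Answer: -1070689/35 ≈ -30591.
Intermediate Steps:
q(k) = 0
t(I) = 4/I (t(I) = (-2)²/I = 4/I)
(t(-35) + (-15027 - 15564)) + q(-12) = (4/(-35) + (-15027 - 15564)) + 0 = (4*(-1/35) - 30591) + 0 = (-4/35 - 30591) + 0 = -1070689/35 + 0 = -1070689/35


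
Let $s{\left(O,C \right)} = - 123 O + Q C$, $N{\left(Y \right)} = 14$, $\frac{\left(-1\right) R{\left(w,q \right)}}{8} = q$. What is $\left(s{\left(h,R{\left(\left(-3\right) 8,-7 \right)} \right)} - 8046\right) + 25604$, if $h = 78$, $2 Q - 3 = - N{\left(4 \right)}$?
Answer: $7656$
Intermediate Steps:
$R{\left(w,q \right)} = - 8 q$
$Q = - \frac{11}{2}$ ($Q = \frac{3}{2} + \frac{\left(-1\right) 14}{2} = \frac{3}{2} + \frac{1}{2} \left(-14\right) = \frac{3}{2} - 7 = - \frac{11}{2} \approx -5.5$)
$s{\left(O,C \right)} = - 123 O - \frac{11 C}{2}$
$\left(s{\left(h,R{\left(\left(-3\right) 8,-7 \right)} \right)} - 8046\right) + 25604 = \left(\left(\left(-123\right) 78 - \frac{11 \left(\left(-8\right) \left(-7\right)\right)}{2}\right) - 8046\right) + 25604 = \left(\left(-9594 - 308\right) - 8046\right) + 25604 = \left(-9902 - 8046\right) + 25604 = -17948 + 25604 = 7656$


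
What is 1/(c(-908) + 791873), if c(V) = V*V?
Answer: 1/1616337 ≈ 6.1868e-7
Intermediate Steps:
c(V) = V²
1/(c(-908) + 791873) = 1/((-908)² + 791873) = 1/(824464 + 791873) = 1/1616337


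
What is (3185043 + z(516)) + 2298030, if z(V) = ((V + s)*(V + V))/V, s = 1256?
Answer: 5486617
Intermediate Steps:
z(V) = 2512 + 2*V (z(V) = ((V + 1256)*(V + V))/V = ((1256 + V)*(2*V))/V = (2*V*(1256 + V))/V = 2512 + 2*V)
(3185043 + z(516)) + 2298030 = (3185043 + (2512 + 2*516)) + 2298030 = (3185043 + (2512 + 1032)) + 2298030 = (3185043 + 3544) + 2298030 = 3188587 + 2298030 = 5486617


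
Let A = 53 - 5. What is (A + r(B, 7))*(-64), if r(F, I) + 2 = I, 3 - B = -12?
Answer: -3392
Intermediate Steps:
B = 15 (B = 3 - 1*(-12) = 3 + 12 = 15)
r(F, I) = -2 + I
A = 48
(A + r(B, 7))*(-64) = (48 + (-2 + 7))*(-64) = (48 + 5)*(-64) = 53*(-64) = -3392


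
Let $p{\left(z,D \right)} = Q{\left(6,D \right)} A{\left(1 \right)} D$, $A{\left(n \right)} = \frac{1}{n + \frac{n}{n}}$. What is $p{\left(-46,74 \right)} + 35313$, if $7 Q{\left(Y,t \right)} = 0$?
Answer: $35313$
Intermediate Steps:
$Q{\left(Y,t \right)} = 0$ ($Q{\left(Y,t \right)} = \frac{1}{7} \cdot 0 = 0$)
$A{\left(n \right)} = \frac{1}{1 + n}$ ($A{\left(n \right)} = \frac{1}{n + 1} = \frac{1}{1 + n}$)
$p{\left(z,D \right)} = 0$ ($p{\left(z,D \right)} = \frac{0}{1 + 1} D = \frac{0}{2} D = 0 \cdot \frac{1}{2} D = 0 D = 0$)
$p{\left(-46,74 \right)} + 35313 = 0 + 35313 = 35313$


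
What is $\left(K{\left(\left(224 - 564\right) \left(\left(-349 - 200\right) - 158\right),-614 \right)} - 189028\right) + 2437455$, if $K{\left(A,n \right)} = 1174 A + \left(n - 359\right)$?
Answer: $284453574$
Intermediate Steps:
$K{\left(A,n \right)} = -359 + n + 1174 A$ ($K{\left(A,n \right)} = 1174 A + \left(-359 + n\right) = -359 + n + 1174 A$)
$\left(K{\left(\left(224 - 564\right) \left(\left(-349 - 200\right) - 158\right),-614 \right)} - 189028\right) + 2437455 = \left(\left(-359 - 614 + 1174 \left(224 - 564\right) \left(\left(-349 - 200\right) - 158\right)\right) - 189028\right) + 2437455 = \left(\left(-359 - 614 + 1174 \left(- 340 \left(-549 - 158\right)\right)\right) - 189028\right) + 2437455 = \left(\left(-359 - 614 + 1174 \left(\left(-340\right) \left(-707\right)\right)\right) - 189028\right) + 2437455 = \left(\left(-359 - 614 + 1174 \cdot 240380\right) - 189028\right) + 2437455 = \left(\left(-359 - 614 + 282206120\right) - 189028\right) + 2437455 = \left(282205147 - 189028\right) + 2437455 = 282016119 + 2437455 = 284453574$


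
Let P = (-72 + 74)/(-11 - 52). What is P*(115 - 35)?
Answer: -160/63 ≈ -2.5397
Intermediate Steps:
P = -2/63 (P = 2/(-63) = 2*(-1/63) = -2/63 ≈ -0.031746)
P*(115 - 35) = -2*(115 - 35)/63 = -2/63*80 = -160/63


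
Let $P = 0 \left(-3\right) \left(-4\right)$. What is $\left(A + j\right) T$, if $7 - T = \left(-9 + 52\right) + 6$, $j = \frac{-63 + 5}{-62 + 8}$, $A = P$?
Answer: $- \frac{406}{9} \approx -45.111$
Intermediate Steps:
$P = 0$ ($P = 0 \left(-4\right) = 0$)
$A = 0$
$j = \frac{29}{27}$ ($j = - \frac{58}{-54} = \left(-58\right) \left(- \frac{1}{54}\right) = \frac{29}{27} \approx 1.0741$)
$T = -42$ ($T = 7 - \left(\left(-9 + 52\right) + 6\right) = 7 - \left(43 + 6\right) = 7 - 49 = -42$)
$\left(A + j\right) T = \left(0 + \frac{29}{27}\right) \left(-42\right) = \frac{29}{27} \left(-42\right) = - \frac{406}{9}$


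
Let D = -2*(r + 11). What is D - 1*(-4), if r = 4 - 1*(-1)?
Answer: -28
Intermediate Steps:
r = 5 (r = 4 + 1 = 5)
D = -32 (D = -2*(5 + 11) = -2*16 = -32)
D - 1*(-4) = -32 - 1*(-4) = -32 + 4 = -28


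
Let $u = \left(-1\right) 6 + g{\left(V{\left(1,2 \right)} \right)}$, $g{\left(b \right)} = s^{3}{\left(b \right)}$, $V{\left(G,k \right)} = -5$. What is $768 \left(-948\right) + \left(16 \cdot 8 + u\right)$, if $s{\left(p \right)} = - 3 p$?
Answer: $-724567$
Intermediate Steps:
$g{\left(b \right)} = - 27 b^{3}$ ($g{\left(b \right)} = \left(- 3 b\right)^{3} = - 27 b^{3}$)
$u = 3369$ ($u = \left(-1\right) 6 - 27 \left(-5\right)^{3} = -6 - -3375 = -6 + 3375 = 3369$)
$768 \left(-948\right) + \left(16 \cdot 8 + u\right) = 768 \left(-948\right) + \left(16 \cdot 8 + 3369\right) = -728064 + \left(128 + 3369\right) = -728064 + 3497 = -724567$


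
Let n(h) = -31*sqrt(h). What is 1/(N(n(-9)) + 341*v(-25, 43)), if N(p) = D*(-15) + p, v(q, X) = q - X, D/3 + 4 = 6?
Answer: -23278/541873933 + 93*I/541873933 ≈ -4.2958e-5 + 1.7163e-7*I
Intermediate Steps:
D = 6 (D = -12 + 3*6 = -12 + 18 = 6)
N(p) = -90 + p (N(p) = 6*(-15) + p = -90 + p)
1/(N(n(-9)) + 341*v(-25, 43)) = 1/((-90 - 93*I) + 341*(-25 - 1*43)) = 1/((-90 - 93*I) + 341*(-25 - 43)) = 1/((-90 - 93*I) + 341*(-68)) = 1/((-90 - 93*I) - 23188) = 1/(-23278 - 93*I) = (-23278 + 93*I)/541873933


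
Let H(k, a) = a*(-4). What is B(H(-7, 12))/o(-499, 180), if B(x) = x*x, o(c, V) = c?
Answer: -2304/499 ≈ -4.6172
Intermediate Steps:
H(k, a) = -4*a
B(x) = x**2
B(H(-7, 12))/o(-499, 180) = (-4*12)**2/(-499) = (-48)**2*(-1/499) = 2304*(-1/499) = -2304/499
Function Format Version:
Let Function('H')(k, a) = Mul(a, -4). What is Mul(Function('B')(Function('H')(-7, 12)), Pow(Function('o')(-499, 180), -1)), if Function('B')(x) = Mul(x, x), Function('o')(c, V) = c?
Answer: Rational(-2304, 499) ≈ -4.6172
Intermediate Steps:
Function('H')(k, a) = Mul(-4, a)
Function('B')(x) = Pow(x, 2)
Mul(Function('B')(Function('H')(-7, 12)), Pow(Function('o')(-499, 180), -1)) = Mul(Pow(Mul(-4, 12), 2), Pow(-499, -1)) = Mul(Pow(-48, 2), Rational(-1, 499)) = Mul(2304, Rational(-1, 499)) = Rational(-2304, 499)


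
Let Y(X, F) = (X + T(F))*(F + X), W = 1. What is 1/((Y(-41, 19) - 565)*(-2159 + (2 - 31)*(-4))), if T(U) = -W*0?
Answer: -1/688491 ≈ -1.4525e-6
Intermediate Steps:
T(U) = 0 (T(U) = -1*1*0 = -1*0 = 0)
Y(X, F) = X*(F + X) (Y(X, F) = (X + 0)*(F + X) = X*(F + X))
1/((Y(-41, 19) - 565)*(-2159 + (2 - 31)*(-4))) = 1/((-41*(19 - 41) - 565)*(-2159 + (2 - 31)*(-4))) = 1/((-41*(-22) - 565)*(-2159 - 29*(-4))) = 1/((902 - 565)*(-2159 + 116)) = 1/(337*(-2043)) = 1/(-688491) = -1/688491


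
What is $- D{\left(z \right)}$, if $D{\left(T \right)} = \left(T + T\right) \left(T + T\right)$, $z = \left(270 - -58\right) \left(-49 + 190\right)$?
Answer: $-8555510016$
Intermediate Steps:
$z = 46248$ ($z = \left(270 + 58\right) 141 = 328 \cdot 141 = 46248$)
$D{\left(T \right)} = 4 T^{2}$ ($D{\left(T \right)} = 2 T 2 T = 4 T^{2}$)
$- D{\left(z \right)} = - 4 \cdot 46248^{2} = - 4 \cdot 2138877504 = \left(-1\right) 8555510016 = -8555510016$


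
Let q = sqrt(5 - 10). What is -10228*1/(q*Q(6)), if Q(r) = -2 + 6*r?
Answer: 5114*I*sqrt(5)/85 ≈ 134.53*I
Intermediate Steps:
q = I*sqrt(5) (q = sqrt(-5) = I*sqrt(5) ≈ 2.2361*I)
-10228*1/(q*Q(6)) = -10228*(-I*sqrt(5)/(5*(-2 + 6*6))) = -10228*(-I*sqrt(5)/(5*(-2 + 36))) = -10228*(-I*sqrt(5)/170) = -(-5114)*I*sqrt(5)/85 = 5114*I*sqrt(5)/85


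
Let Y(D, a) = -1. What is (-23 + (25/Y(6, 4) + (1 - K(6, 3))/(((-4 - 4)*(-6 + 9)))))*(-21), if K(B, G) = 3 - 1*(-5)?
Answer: 8015/8 ≈ 1001.9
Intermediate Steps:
K(B, G) = 8 (K(B, G) = 3 + 5 = 8)
(-23 + (25/Y(6, 4) + (1 - K(6, 3))/(((-4 - 4)*(-6 + 9)))))*(-21) = (-23 + (25/(-1) + (1 - 1*8)/(((-4 - 4)*(-6 + 9)))))*(-21) = (-23 + (25*(-1) + (1 - 8)/((-8*3))))*(-21) = (-23 + (-25 - 7/(-24)))*(-21) = (-23 + (-25 - 7*(-1/24)))*(-21) = (-23 + (-25 + 7/24))*(-21) = (-23 - 593/24)*(-21) = -1145/24*(-21) = 8015/8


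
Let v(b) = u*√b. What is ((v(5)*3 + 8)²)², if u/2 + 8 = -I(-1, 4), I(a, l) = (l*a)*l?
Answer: 137138176 + 17793024*√5 ≈ 1.7692e+8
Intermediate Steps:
I(a, l) = a*l² (I(a, l) = (a*l)*l = a*l²)
u = 16 (u = -16 + 2*(-(-1)*4²) = -16 + 2*(-(-1)*16) = -16 + 2*(-1*(-16)) = -16 + 2*16 = -16 + 32 = 16)
v(b) = 16*√b
((v(5)*3 + 8)²)² = (((16*√5)*3 + 8)²)² = ((48*√5 + 8)²)² = ((8 + 48*√5)²)² = (8 + 48*√5)⁴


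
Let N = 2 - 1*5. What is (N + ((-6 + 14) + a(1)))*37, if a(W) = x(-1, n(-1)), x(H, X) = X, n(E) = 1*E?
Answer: 148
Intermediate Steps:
n(E) = E
a(W) = -1
N = -3 (N = 2 - 5 = -3)
(N + ((-6 + 14) + a(1)))*37 = (-3 + ((-6 + 14) - 1))*37 = (-3 + (8 - 1))*37 = (-3 + 7)*37 = 4*37 = 148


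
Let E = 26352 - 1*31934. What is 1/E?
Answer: -1/5582 ≈ -0.00017915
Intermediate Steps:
E = -5582 (E = 26352 - 31934 = -5582)
1/E = 1/(-5582) = -1/5582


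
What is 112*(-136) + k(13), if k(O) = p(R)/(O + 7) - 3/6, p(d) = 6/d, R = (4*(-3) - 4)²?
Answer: -38995197/2560 ≈ -15233.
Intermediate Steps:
R = 256 (R = (-12 - 4)² = (-16)² = 256)
k(O) = -½ + 3/(128*(7 + O)) (k(O) = (6/256)/(O + 7) - 3/6 = (6*(1/256))/(7 + O) - 3*⅙ = 3/(128*(7 + O)) - ½ = -½ + 3/(128*(7 + O)))
112*(-136) + k(13) = 112*(-136) + (-445 - 64*13)/(128*(7 + 13)) = -15232 + (1/128)*(-445 - 832)/20 = -15232 + (1/128)*(1/20)*(-1277) = -15232 - 1277/2560 = -38995197/2560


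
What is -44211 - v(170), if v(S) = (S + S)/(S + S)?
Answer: -44212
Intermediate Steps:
v(S) = 1 (v(S) = (2*S)/((2*S)) = (2*S)*(1/(2*S)) = 1)
-44211 - v(170) = -44211 - 1*1 = -44211 - 1 = -44212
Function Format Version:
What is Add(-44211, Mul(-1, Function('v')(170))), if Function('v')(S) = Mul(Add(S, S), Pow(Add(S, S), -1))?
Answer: -44212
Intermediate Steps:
Function('v')(S) = 1 (Function('v')(S) = Mul(Mul(2, S), Pow(Mul(2, S), -1)) = Mul(Mul(2, S), Mul(Rational(1, 2), Pow(S, -1))) = 1)
Add(-44211, Mul(-1, Function('v')(170))) = Add(-44211, Mul(-1, 1)) = Add(-44211, -1) = -44212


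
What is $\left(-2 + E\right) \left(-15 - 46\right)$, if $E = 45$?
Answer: $-2623$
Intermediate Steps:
$\left(-2 + E\right) \left(-15 - 46\right) = \left(-2 + 45\right) \left(-15 - 46\right) = 43 \left(-61\right) = -2623$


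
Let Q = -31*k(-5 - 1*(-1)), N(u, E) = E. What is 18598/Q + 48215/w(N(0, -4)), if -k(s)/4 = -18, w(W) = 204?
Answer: 1081478/4743 ≈ 228.02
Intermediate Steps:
k(s) = 72 (k(s) = -4*(-18) = 72)
Q = -2232 (Q = -31*72 = -2232)
18598/Q + 48215/w(N(0, -4)) = 18598/(-2232) + 48215/204 = 18598*(-1/2232) + 48215*(1/204) = -9299/1116 + 48215/204 = 1081478/4743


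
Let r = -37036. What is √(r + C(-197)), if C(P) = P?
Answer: 3*I*√4137 ≈ 192.96*I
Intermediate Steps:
√(r + C(-197)) = √(-37036 - 197) = √(-37233) = 3*I*√4137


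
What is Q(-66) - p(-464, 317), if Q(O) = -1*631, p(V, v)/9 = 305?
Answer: -3376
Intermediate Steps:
p(V, v) = 2745 (p(V, v) = 9*305 = 2745)
Q(O) = -631
Q(-66) - p(-464, 317) = -631 - 1*2745 = -631 - 2745 = -3376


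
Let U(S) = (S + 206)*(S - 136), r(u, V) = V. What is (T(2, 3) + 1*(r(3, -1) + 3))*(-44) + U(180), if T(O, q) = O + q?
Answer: 16676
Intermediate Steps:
U(S) = (-136 + S)*(206 + S) (U(S) = (206 + S)*(-136 + S) = (-136 + S)*(206 + S))
(T(2, 3) + 1*(r(3, -1) + 3))*(-44) + U(180) = ((2 + 3) + 1*(-1 + 3))*(-44) + (-28016 + 180² + 70*180) = (5 + 1*2)*(-44) + (-28016 + 32400 + 12600) = (5 + 2)*(-44) + 16984 = 7*(-44) + 16984 = -308 + 16984 = 16676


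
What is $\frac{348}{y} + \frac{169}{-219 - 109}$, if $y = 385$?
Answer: $\frac{49079}{126280} \approx 0.38865$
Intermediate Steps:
$\frac{348}{y} + \frac{169}{-219 - 109} = \frac{348}{385} + \frac{169}{-219 - 109} = 348 \cdot \frac{1}{385} + \frac{169}{-219 - 109} = \frac{348}{385} + \frac{169}{-328} = \frac{348}{385} + 169 \left(- \frac{1}{328}\right) = \frac{348}{385} - \frac{169}{328} = \frac{49079}{126280}$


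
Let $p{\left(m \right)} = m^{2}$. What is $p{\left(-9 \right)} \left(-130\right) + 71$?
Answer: $-10459$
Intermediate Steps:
$p{\left(-9 \right)} \left(-130\right) + 71 = \left(-9\right)^{2} \left(-130\right) + 71 = 81 \left(-130\right) + 71 = -10530 + 71 = -10459$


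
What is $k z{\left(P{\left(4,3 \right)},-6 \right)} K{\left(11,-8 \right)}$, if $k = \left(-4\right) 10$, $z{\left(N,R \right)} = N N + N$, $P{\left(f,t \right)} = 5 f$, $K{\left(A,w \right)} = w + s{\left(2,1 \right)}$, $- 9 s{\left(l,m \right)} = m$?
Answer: $\frac{408800}{3} \approx 1.3627 \cdot 10^{5}$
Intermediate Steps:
$s{\left(l,m \right)} = - \frac{m}{9}$
$K{\left(A,w \right)} = - \frac{1}{9} + w$ ($K{\left(A,w \right)} = w - \frac{1}{9} = - \frac{1}{9} + w$)
$z{\left(N,R \right)} = N + N^{2}$ ($z{\left(N,R \right)} = N^{2} + N = N + N^{2}$)
$k = -40$
$k z{\left(P{\left(4,3 \right)},-6 \right)} K{\left(11,-8 \right)} = - 40 \cdot 5 \cdot 4 \left(1 + 5 \cdot 4\right) \left(- \frac{1}{9} - 8\right) = - 40 \cdot 20 \left(1 + 20\right) \left(- \frac{73}{9}\right) = - 40 \cdot 20 \cdot 21 \left(- \frac{73}{9}\right) = \left(-40\right) 420 \left(- \frac{73}{9}\right) = \left(-16800\right) \left(- \frac{73}{9}\right) = \frac{408800}{3}$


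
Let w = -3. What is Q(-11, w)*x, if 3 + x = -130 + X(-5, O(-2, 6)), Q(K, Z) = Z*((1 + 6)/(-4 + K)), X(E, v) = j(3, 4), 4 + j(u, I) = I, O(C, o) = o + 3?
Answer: -931/5 ≈ -186.20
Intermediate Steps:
O(C, o) = 3 + o
j(u, I) = -4 + I
X(E, v) = 0 (X(E, v) = -4 + 4 = 0)
Q(K, Z) = 7*Z/(-4 + K) (Q(K, Z) = Z*(7/(-4 + K)) = 7*Z/(-4 + K))
x = -133 (x = -3 + (-130 + 0) = -3 - 130 = -133)
Q(-11, w)*x = (7*(-3)/(-4 - 11))*(-133) = (7*(-3)/(-15))*(-133) = (7*(-3)*(-1/15))*(-133) = (7/5)*(-133) = -931/5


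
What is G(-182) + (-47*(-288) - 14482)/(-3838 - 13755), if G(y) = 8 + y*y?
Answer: 582892222/17593 ≈ 33132.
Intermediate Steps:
G(y) = 8 + y²
G(-182) + (-47*(-288) - 14482)/(-3838 - 13755) = (8 + (-182)²) + (-47*(-288) - 14482)/(-3838 - 13755) = (8 + 33124) + (13536 - 14482)/(-17593) = 33132 - 946*(-1/17593) = 33132 + 946/17593 = 582892222/17593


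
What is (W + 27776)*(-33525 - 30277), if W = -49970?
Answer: 1416021588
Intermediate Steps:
(W + 27776)*(-33525 - 30277) = (-49970 + 27776)*(-33525 - 30277) = -22194*(-63802) = 1416021588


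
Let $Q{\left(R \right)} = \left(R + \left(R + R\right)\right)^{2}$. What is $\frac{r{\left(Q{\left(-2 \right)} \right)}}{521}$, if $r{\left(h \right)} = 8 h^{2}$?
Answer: $\frac{10368}{521} \approx 19.9$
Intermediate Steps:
$Q{\left(R \right)} = 9 R^{2}$ ($Q{\left(R \right)} = \left(R + 2 R\right)^{2} = \left(3 R\right)^{2} = 9 R^{2}$)
$\frac{r{\left(Q{\left(-2 \right)} \right)}}{521} = \frac{8 \left(9 \left(-2\right)^{2}\right)^{2}}{521} = 8 \left(9 \cdot 4\right)^{2} \cdot \frac{1}{521} = 8 \cdot 36^{2} \cdot \frac{1}{521} = 8 \cdot 1296 \cdot \frac{1}{521} = 10368 \cdot \frac{1}{521} = \frac{10368}{521}$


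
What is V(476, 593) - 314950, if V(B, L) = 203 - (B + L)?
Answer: -315816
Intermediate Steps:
V(B, L) = 203 - B - L (V(B, L) = 203 + (-B - L) = 203 - B - L)
V(476, 593) - 314950 = (203 - 1*476 - 1*593) - 314950 = (203 - 476 - 593) - 314950 = -866 - 314950 = -315816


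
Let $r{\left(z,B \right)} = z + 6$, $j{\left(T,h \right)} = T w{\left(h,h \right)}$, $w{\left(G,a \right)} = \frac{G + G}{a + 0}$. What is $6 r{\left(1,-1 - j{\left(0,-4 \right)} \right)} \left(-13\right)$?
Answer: $-546$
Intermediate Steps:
$w{\left(G,a \right)} = \frac{2 G}{a}$
$j{\left(T,h \right)} = 2 T$ ($j{\left(T,h \right)} = T \frac{2 h}{h} = T 2 = 2 T$)
$r{\left(z,B \right)} = 6 + z$
$6 r{\left(1,-1 - j{\left(0,-4 \right)} \right)} \left(-13\right) = 6 \left(6 + 1\right) \left(-13\right) = 6 \cdot 7 \left(-13\right) = 42 \left(-13\right) = -546$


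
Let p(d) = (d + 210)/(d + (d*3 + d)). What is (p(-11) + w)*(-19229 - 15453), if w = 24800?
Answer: -47299346282/55 ≈ -8.5999e+8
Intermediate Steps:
p(d) = (210 + d)/(5*d) (p(d) = (210 + d)/(d + (3*d + d)) = (210 + d)/(d + 4*d) = (210 + d)/((5*d)) = (210 + d)*(1/(5*d)) = (210 + d)/(5*d))
(p(-11) + w)*(-19229 - 15453) = ((1/5)*(210 - 11)/(-11) + 24800)*(-19229 - 15453) = ((1/5)*(-1/11)*199 + 24800)*(-34682) = (-199/55 + 24800)*(-34682) = (1363801/55)*(-34682) = -47299346282/55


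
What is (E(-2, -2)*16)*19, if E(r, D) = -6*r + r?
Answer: 3040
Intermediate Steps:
E(r, D) = -5*r
(E(-2, -2)*16)*19 = (-5*(-2)*16)*19 = (10*16)*19 = 160*19 = 3040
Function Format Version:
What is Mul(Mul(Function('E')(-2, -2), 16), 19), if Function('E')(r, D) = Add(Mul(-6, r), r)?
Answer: 3040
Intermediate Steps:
Function('E')(r, D) = Mul(-5, r)
Mul(Mul(Function('E')(-2, -2), 16), 19) = Mul(Mul(Mul(-5, -2), 16), 19) = Mul(Mul(10, 16), 19) = Mul(160, 19) = 3040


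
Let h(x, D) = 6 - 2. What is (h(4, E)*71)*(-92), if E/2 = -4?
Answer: -26128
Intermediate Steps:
E = -8 (E = 2*(-4) = -8)
h(x, D) = 4
(h(4, E)*71)*(-92) = (4*71)*(-92) = 284*(-92) = -26128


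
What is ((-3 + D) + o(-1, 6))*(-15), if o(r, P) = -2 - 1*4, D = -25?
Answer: 510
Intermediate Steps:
o(r, P) = -6 (o(r, P) = -2 - 4 = -6)
((-3 + D) + o(-1, 6))*(-15) = ((-3 - 25) - 6)*(-15) = (-28 - 6)*(-15) = -34*(-15) = 510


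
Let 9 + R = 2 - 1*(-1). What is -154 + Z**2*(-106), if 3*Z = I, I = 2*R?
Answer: -1850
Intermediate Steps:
R = -6 (R = -9 + (2 - 1*(-1)) = -9 + (2 + 1) = -9 + 3 = -6)
I = -12 (I = 2*(-6) = -12)
Z = -4 (Z = (1/3)*(-12) = -4)
-154 + Z**2*(-106) = -154 + (-4)**2*(-106) = -154 + 16*(-106) = -154 - 1696 = -1850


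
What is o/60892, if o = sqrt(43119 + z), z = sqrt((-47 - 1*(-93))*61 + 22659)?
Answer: sqrt(43119 + sqrt(25465))/60892 ≈ 0.0034165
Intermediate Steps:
z = sqrt(25465) (z = sqrt((-47 + 93)*61 + 22659) = sqrt(46*61 + 22659) = sqrt(2806 + 22659) = sqrt(25465) ≈ 159.58)
o = sqrt(43119 + sqrt(25465)) ≈ 208.04
o/60892 = sqrt(43119 + sqrt(25465))/60892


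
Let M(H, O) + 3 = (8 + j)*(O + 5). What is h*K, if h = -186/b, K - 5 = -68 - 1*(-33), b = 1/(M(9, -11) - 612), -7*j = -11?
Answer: -26265060/7 ≈ -3.7522e+6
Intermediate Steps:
j = 11/7 (j = -⅐*(-11) = 11/7 ≈ 1.5714)
M(H, O) = 314/7 + 67*O/7 (M(H, O) = -3 + (8 + 11/7)*(O + 5) = -3 + 67*(5 + O)/7 = -3 + (335/7 + 67*O/7) = 314/7 + 67*O/7)
b = -7/4707 (b = 1/((314/7 + (67/7)*(-11)) - 612) = 1/((314/7 - 737/7) - 612) = 1/(-423/7 - 612) = 1/(-4707/7) = -7/4707 ≈ -0.0014871)
K = -30 (K = 5 + (-68 - 1*(-33)) = 5 + (-68 + 33) = 5 - 35 = -30)
h = 875502/7 (h = -186/(-7/4707) = -186*(-4707/7) = 875502/7 ≈ 1.2507e+5)
h*K = (875502/7)*(-30) = -26265060/7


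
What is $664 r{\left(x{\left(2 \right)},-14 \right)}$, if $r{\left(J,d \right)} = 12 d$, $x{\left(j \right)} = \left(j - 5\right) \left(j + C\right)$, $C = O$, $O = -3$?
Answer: $-111552$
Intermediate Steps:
$C = -3$
$x{\left(j \right)} = \left(-5 + j\right) \left(-3 + j\right)$ ($x{\left(j \right)} = \left(j - 5\right) \left(j - 3\right) = \left(-5 + j\right) \left(-3 + j\right)$)
$664 r{\left(x{\left(2 \right)},-14 \right)} = 664 \cdot 12 \left(-14\right) = 664 \left(-168\right) = -111552$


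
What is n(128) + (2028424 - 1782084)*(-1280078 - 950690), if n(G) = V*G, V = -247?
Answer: -549527420736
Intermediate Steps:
n(G) = -247*G
n(128) + (2028424 - 1782084)*(-1280078 - 950690) = -247*128 + (2028424 - 1782084)*(-1280078 - 950690) = -31616 + 246340*(-2230768) = -31616 - 549527389120 = -549527420736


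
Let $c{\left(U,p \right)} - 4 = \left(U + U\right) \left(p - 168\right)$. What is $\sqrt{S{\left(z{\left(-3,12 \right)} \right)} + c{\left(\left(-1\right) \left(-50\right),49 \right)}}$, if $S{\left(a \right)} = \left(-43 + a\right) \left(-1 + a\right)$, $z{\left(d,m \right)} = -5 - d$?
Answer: $i \sqrt{11761} \approx 108.45 i$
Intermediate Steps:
$c{\left(U,p \right)} = 4 + 2 U \left(-168 + p\right)$ ($c{\left(U,p \right)} = 4 + \left(U + U\right) \left(p - 168\right) = 4 + 2 U \left(-168 + p\right)$)
$S{\left(a \right)} = \left(-1 + a\right) \left(-43 + a\right)$
$\sqrt{S{\left(z{\left(-3,12 \right)} \right)} + c{\left(\left(-1\right) \left(-50\right),49 \right)}} = \sqrt{\left(43 + \left(-5 - -3\right)^{2} - 44 \left(-5 - -3\right)\right) + \left(4 - 336 \left(\left(-1\right) \left(-50\right)\right) + 2 \left(\left(-1\right) \left(-50\right)\right) 49\right)} = \sqrt{\left(43 + \left(-5 + 3\right)^{2} - 44 \left(-5 + 3\right)\right) + \left(4 - 16800 + 2 \cdot 50 \cdot 49\right)} = \sqrt{\left(43 + \left(-2\right)^{2} - -88\right) + \left(4 - 16800 + 4900\right)} = \sqrt{\left(43 + 4 + 88\right) - 11896} = \sqrt{135 - 11896} = \sqrt{-11761} = i \sqrt{11761}$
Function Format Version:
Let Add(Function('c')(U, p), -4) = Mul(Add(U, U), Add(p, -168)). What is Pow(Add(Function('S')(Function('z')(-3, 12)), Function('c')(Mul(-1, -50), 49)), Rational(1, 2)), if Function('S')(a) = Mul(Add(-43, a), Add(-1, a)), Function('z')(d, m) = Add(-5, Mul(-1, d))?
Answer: Mul(I, Pow(11761, Rational(1, 2))) ≈ Mul(108.45, I)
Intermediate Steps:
Function('c')(U, p) = Add(4, Mul(2, U, Add(-168, p))) (Function('c')(U, p) = Add(4, Mul(Add(U, U), Add(p, -168))) = Add(4, Mul(Mul(2, U), Add(-168, p))) = Add(4, Mul(2, U, Add(-168, p))))
Function('S')(a) = Mul(Add(-1, a), Add(-43, a))
Pow(Add(Function('S')(Function('z')(-3, 12)), Function('c')(Mul(-1, -50), 49)), Rational(1, 2)) = Pow(Add(Add(43, Pow(Add(-5, Mul(-1, -3)), 2), Mul(-44, Add(-5, Mul(-1, -3)))), Add(4, Mul(-336, Mul(-1, -50)), Mul(2, Mul(-1, -50), 49))), Rational(1, 2)) = Pow(Add(Add(43, Pow(Add(-5, 3), 2), Mul(-44, Add(-5, 3))), Add(4, Mul(-336, 50), Mul(2, 50, 49))), Rational(1, 2)) = Pow(Add(Add(43, Pow(-2, 2), Mul(-44, -2)), Add(4, -16800, 4900)), Rational(1, 2)) = Pow(Add(Add(43, 4, 88), -11896), Rational(1, 2)) = Pow(Add(135, -11896), Rational(1, 2)) = Pow(-11761, Rational(1, 2)) = Mul(I, Pow(11761, Rational(1, 2)))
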